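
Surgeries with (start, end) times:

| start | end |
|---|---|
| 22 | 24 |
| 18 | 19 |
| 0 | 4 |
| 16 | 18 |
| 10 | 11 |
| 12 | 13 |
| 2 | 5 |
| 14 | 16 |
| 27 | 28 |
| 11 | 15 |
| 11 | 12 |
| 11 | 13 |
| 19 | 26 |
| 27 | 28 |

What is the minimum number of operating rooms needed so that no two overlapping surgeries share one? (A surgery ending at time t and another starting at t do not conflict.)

The answer is the maximum number of intervals overlapping at any instant.
Events (time:±→running): 0:+→1 2:+→2 4:-→1 5:-→0 10:+→1 11:-→0 11:+→1 11:+→2 11:+→3 … peak 3.

3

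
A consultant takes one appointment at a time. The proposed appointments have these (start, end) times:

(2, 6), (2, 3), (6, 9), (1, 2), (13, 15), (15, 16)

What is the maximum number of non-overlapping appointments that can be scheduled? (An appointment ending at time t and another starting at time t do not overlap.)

5

Sort by end time and greedily take each interval whose start is ≥ the last chosen end.
Sorted by end: (1,2)  (2,3)  (2,6)  (6,9)  (13,15)  (15,16)
take (1,2); take (2,3); skip (2,6); take (6,9); take (13,15); take (15,16).
Selected 5 appointments.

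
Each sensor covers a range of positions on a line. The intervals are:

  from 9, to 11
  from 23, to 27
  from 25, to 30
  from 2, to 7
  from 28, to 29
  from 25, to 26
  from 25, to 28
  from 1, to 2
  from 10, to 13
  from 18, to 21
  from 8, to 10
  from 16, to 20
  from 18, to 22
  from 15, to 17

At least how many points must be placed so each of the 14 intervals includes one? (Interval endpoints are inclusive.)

By right end: [1,2]  [2,7]  [8,10]  [9,11]  [10,13]  [15,17]  [16,20]  [18,21]  [18,22]  [25,26]  [23,27]  [25,28]  [28,29]  [25,30]
[1,2] uncovered → point at 2; [8,10] uncovered → point at 10; [15,17] uncovered → point at 17; [18,21] uncovered → point at 21; [25,26] uncovered → point at 26; [28,29] uncovered → point at 29.
Points: 2, 10, 17, 21, 26, 29 (6 total).

6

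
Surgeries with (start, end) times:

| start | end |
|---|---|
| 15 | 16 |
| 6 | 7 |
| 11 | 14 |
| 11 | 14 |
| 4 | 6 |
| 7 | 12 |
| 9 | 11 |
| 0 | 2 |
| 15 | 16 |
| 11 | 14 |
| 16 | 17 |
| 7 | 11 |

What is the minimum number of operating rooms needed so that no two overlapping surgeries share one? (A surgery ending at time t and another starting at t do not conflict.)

4

Events (time:±→running): 0:+→1 2:-→0 4:+→1 6:-→0 6:+→1 7:-→0 7:+→1 7:+→2 9:+→3 11:-→2 11:-→1 11:+→2 11:+→3 11:+→4 … peak 4.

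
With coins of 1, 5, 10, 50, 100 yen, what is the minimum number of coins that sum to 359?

359 − 3×100→59 − 1×50→9 − 1×5→4 − 4×1→0
Total coins = 3 + 1 + 1 + 4 = 9

9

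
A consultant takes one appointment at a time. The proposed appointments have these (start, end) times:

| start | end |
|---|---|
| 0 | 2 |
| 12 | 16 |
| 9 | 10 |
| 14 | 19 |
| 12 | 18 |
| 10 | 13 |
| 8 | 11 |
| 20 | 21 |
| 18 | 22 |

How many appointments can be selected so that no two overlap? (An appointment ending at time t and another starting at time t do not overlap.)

5

Sorted by end: (0,2)  (9,10)  (8,11)  (10,13)  (12,16)  (12,18)  (14,19)  (20,21)  (18,22)
take (0,2); take (9,10); take (10,13); take (14,19); take (20,21); skip (18,22).
Selected 5 appointments.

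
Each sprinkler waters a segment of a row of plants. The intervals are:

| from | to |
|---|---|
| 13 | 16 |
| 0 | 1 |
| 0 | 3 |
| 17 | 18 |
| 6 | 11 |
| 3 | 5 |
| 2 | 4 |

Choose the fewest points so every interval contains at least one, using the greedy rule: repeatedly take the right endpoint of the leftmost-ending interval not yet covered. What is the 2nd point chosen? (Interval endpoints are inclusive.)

Process intervals by earliest right end; each time one isn't hit yet, stab at its right endpoint.
Sorted: [0,1] [0,3] [2,4] [3,5] [6,11] [13,16] [17,18]
{[0,1],[0,3]} hit by 1; {[2,4],[3,5]} hit by 4; {[6,11]} hit by 11; {[13,16]} hit by 16; {[17,18]} hit by 18.
Points: 1, 4, 11, 16, 18 (5 total).

4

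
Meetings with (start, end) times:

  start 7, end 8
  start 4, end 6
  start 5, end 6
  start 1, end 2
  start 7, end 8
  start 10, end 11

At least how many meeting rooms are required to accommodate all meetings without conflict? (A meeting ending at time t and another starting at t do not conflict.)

Count concurrent intervals with a sweep; the peak is the room count.
Events (time:±→running): 1:+→1 2:-→0 4:+→1 5:+→2 … peak 2.

2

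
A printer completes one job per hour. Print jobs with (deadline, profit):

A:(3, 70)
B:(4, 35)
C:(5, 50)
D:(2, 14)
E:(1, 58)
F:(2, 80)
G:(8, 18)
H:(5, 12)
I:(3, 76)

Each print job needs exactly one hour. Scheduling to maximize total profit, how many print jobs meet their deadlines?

6

Profit order: F=80 I=76 A=70 E=58 C=50 B=35 G=18 D=14 H=12
Assign: F→slot 2, I→slot 3, A→slot 1, E skipped, C→slot 5, B→slot 4, G→slot 8, D skipped, H skipped.
Slots: [1:A] [2:F] [3:I] [4:B] [5:C] [8:G]
6 of 9 scheduled.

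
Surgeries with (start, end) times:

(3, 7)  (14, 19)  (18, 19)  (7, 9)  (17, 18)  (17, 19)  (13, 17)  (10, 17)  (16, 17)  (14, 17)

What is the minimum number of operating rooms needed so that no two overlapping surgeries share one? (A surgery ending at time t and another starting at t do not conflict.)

5

The answer is the maximum number of intervals overlapping at any instant.
starts: [3, 7, 10, 13, 14, 14, 16, 17, 17, 18]
ends:   [7, 9, 17, 17, 17, 17, 18, 19, 19, 19]
s3→1 e7→0 s7→1 e9→0 s10→1 s13→2 s14→3 s14→4 s16→5  — peak 5.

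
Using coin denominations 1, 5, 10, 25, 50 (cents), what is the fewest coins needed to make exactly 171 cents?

Use the largest denomination that fits, subtract, and repeat.
171 = 3×50 + 2×10 + 1×1
Total coins = 3 + 2 + 1 = 6

6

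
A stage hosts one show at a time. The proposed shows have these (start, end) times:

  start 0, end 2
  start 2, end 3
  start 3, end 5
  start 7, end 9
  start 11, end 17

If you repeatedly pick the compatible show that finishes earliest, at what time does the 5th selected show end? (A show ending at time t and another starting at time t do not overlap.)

17

Sorted by end: (0,2)  (2,3)  (3,5)  (7,9)  (11,17)
take (0,2); take (2,3); take (3,5); take (7,9); take (11,17).
Selected: (0,2) (2,3) (3,5) (7,9) (11,17)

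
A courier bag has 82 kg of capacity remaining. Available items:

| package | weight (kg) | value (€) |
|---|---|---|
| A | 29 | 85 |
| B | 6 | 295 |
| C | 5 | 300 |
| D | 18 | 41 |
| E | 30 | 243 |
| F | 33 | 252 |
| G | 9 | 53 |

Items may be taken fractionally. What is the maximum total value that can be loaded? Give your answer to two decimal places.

Ratios (sorted): C 60.00, B 49.17, E 8.10, F 7.64, G 5.89, A 2.93, D 2.28
take C (5 @ 300); take B (6 @ 295); take E (30 @ 243); take F (33 @ 252); take 8/9 of G → 47.11. Capacity used 82/82.
Total value = 1137.11

1137.11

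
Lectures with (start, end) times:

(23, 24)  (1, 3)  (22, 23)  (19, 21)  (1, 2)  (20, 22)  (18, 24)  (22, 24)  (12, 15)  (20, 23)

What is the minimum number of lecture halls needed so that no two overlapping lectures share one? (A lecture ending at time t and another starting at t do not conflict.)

4

The answer is the maximum number of intervals overlapping at any instant.
Events (time:±→running): 1:+→1 1:+→2 2:-→1 3:-→0 12:+→1 15:-→0 18:+→1 19:+→2 20:+→3 20:+→4 … peak 4.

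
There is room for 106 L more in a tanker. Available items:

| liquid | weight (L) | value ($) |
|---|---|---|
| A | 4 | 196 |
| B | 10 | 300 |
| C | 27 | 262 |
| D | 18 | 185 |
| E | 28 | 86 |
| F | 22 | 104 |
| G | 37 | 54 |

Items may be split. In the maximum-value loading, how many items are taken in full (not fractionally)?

Order: A (196/4=49.00) > B (300/10=30.00) > D (185/18=10.28) > C (262/27=9.70) > F (104/22=4.73) > E (86/28=3.07) > G (54/37=1.46)
Fill: take A (4 @ 196) → take B (10 @ 300) → take D (18 @ 185) → take C (27 @ 262) → take F (22 @ 104) → take 25/28 of E → 76.79; 106/106 used.
5 item(s) taken whole; one partial (take 25/28 of E).

5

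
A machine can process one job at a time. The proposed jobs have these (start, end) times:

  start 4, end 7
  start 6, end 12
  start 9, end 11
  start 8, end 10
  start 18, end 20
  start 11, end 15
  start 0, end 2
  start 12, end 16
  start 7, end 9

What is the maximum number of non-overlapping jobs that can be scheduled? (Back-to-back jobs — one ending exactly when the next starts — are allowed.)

6

By end time: (0,2), (4,7), (7,9), (8,10), (9,11), (6,12), (11,15), (12,16), (18,20).
Pick (0,2); next start ≥ 2 → (4,7); next start ≥ 7 → (7,9); next start ≥ 9 → (9,11); next start ≥ 11 → (11,15); next start ≥ 15 → (18,20).
Selected 6 jobs.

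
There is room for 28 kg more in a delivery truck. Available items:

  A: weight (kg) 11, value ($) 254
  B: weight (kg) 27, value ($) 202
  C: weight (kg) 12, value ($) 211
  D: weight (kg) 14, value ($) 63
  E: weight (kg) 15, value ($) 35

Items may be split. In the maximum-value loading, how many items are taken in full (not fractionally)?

2

Sort by value per unit weight and fill in that order.
Order: A (254/11=23.09) > C (211/12=17.58) > B (202/27=7.48) > D (63/14=4.50) > E (35/15=2.33)
Fill: take A (11 @ 254) → take C (12 @ 211) → take 5/27 of B → 37.41; 28/28 used.
2 item(s) taken whole; one partial (take 5/27 of B).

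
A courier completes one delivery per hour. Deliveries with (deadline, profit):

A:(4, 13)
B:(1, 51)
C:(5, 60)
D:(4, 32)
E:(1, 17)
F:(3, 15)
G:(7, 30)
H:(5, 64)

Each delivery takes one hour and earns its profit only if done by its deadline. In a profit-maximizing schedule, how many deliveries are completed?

Take jobs in profit order; each goes to the latest open slot no later than its deadline.
By profit: H(d5,64), C(d5,60), B(d1,51), D(d4,32), G(d7,30), E(d1,17), F(d3,15), A(d4,13)
H→slot 5; C→slot 4; B→slot 1; D→slot 3; G→slot 7; E skipped; F→slot 2; A skipped.
6 of 8 scheduled.

6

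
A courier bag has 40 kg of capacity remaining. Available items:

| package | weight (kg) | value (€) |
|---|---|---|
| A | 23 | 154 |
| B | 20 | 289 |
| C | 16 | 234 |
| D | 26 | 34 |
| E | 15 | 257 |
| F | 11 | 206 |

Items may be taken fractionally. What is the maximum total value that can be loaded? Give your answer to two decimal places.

667.75

Sort by value per unit weight and fill in that order.
Ratios (sorted): F 18.73, E 17.13, C 14.62, B 14.45, A 6.70, D 1.31
take F (11 @ 206); take E (15 @ 257); take 14/16 of C → 204.75. Capacity used 40/40.
Total value = 667.75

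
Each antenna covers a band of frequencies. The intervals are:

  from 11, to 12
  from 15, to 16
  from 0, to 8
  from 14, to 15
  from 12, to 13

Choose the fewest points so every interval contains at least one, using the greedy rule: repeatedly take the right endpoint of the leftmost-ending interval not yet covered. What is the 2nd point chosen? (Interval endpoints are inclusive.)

Sorted: [0,8] [11,12] [12,13] [14,15] [15,16]
{[0,8]} hit by 8; {[11,12],[12,13]} hit by 12; {[14,15],[15,16]} hit by 15.
Points: 8, 12, 15 (3 total).

12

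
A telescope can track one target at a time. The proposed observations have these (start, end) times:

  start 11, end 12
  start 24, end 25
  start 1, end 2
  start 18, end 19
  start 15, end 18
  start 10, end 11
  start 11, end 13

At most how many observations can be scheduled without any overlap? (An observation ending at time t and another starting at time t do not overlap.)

6

By end time: (1,2), (10,11), (11,12), (11,13), (15,18), (18,19), (24,25).
Pick (1,2); next start ≥ 2 → (10,11); next start ≥ 11 → (11,12); next start ≥ 12 → (15,18); next start ≥ 18 → (18,19); next start ≥ 19 → (24,25).
Selected 6 observations.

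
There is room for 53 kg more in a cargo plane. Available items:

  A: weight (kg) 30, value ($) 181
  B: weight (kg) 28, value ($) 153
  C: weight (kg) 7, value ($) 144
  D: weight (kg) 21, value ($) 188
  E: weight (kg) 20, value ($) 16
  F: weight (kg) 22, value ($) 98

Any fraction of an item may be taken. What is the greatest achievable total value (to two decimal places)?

482.83

Ratios (sorted): C 20.57, D 8.95, A 6.03, B 5.46, F 4.45, E 0.80
take C (7 @ 144); take D (21 @ 188); take 25/30 of A → 150.83. Capacity used 53/53.
Total value = 482.83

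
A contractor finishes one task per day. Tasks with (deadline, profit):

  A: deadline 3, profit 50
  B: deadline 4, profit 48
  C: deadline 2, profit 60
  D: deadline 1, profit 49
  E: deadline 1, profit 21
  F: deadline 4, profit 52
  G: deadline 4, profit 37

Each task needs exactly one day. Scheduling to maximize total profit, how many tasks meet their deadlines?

4

Take jobs in profit order; each goes to the latest open slot no later than its deadline.
By profit: C(d2,60), F(d4,52), A(d3,50), D(d1,49), B(d4,48), G(d4,37), E(d1,21)
C→slot 2; F→slot 4; A→slot 3; D→slot 1; B skipped; G skipped; E skipped.
4 of 7 scheduled.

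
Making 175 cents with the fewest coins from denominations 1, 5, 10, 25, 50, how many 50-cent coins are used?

Use the largest denomination that fits, subtract, and repeat.
175 − 3×50→25 − 1×25→0
Count of 50: 3

3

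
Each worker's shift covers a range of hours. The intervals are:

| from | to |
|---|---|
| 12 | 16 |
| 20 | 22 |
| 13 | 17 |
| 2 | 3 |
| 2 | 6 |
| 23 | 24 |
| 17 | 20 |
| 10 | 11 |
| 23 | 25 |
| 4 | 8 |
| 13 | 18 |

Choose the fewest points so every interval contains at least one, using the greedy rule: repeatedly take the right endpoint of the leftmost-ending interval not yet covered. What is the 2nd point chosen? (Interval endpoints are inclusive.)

8

Sorted: [2,3] [2,6] [4,8] [10,11] [12,16] [13,17] [13,18] [17,20] [20,22] [23,24] [23,25]
{[2,3],[2,6]} hit by 3; {[4,8]} hit by 8; {[10,11]} hit by 11; {[12,16],[13,17],[13,18]} hit by 16; {[17,20],[20,22]} hit by 20; {[23,24],[23,25]} hit by 24.
Points: 3, 8, 11, 16, 20, 24 (6 total).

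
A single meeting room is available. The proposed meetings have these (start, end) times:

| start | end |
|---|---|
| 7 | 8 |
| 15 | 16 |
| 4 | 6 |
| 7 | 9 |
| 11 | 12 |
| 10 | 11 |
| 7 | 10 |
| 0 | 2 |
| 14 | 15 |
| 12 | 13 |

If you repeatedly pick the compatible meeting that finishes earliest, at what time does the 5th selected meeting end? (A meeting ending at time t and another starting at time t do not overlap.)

Sorted by end: (0,2)  (4,6)  (7,8)  (7,9)  (7,10)  (10,11)  (11,12)  (12,13)  (14,15)  (15,16)
take (0,2); take (4,6); take (7,8); skip (7,9); take (10,11); take (11,12); take (12,13); take (14,15); take (15,16).
Selected: (0,2) (4,6) (7,8) (10,11) (11,12) (12,13) (14,15) (15,16)

12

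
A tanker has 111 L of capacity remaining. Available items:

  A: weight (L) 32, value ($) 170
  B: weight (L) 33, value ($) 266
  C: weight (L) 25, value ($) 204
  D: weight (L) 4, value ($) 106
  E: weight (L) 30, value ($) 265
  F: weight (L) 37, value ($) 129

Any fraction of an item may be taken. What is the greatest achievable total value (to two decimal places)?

Sort by value per unit weight and fill in that order.
Ratios (sorted): D 26.50, E 8.83, C 8.16, B 8.06, A 5.31, F 3.49
take D (4 @ 106); take E (30 @ 265); take C (25 @ 204); take B (33 @ 266); take 19/32 of A → 100.94. Capacity used 111/111.
Total value = 941.94

941.94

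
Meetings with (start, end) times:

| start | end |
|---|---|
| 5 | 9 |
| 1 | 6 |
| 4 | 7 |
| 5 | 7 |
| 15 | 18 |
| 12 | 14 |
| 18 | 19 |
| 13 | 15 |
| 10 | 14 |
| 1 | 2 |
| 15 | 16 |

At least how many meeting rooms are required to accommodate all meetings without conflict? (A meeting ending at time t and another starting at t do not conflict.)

4

The answer is the maximum number of intervals overlapping at any instant.
starts: [1, 1, 4, 5, 5, 10, 12, 13, 15, 15, 18]
ends:   [2, 6, 7, 7, 9, 14, 14, 15, 16, 18, 19]
s1→1 s1→2 e2→1 s4→2 s5→3 s5→4  — peak 4.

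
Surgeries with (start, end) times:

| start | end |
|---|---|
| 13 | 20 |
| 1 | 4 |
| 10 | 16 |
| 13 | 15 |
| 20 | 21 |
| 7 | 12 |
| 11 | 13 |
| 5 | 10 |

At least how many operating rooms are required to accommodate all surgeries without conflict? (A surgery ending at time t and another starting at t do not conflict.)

3

Count concurrent intervals with a sweep; the peak is the room count.
starts: [1, 5, 7, 10, 11, 13, 13, 20]
ends:   [4, 10, 12, 13, 15, 16, 20, 21]
s1→1 e4→0 s5→1 s7→2 e10→1 s10→2 s11→3  — peak 3.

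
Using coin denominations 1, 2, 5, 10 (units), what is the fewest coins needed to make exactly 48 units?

7

48 − 4×10→8 − 1×5→3 − 1×2→1 − 1×1→0
Total coins = 4 + 1 + 1 + 1 = 7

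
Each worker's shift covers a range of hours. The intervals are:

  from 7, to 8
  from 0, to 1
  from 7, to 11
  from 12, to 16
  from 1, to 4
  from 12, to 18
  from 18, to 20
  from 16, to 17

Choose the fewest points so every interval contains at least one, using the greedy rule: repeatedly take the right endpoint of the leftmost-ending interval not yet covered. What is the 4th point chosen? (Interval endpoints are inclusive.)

Process intervals by earliest right end; each time one isn't hit yet, stab at its right endpoint.
Sorted: [0,1] [1,4] [7,8] [7,11] [12,16] [16,17] [12,18] [18,20]
{[0,1],[1,4]} hit by 1; {[7,8],[7,11]} hit by 8; {[12,16],[16,17],[12,18]} hit by 16; {[18,20]} hit by 20.
Points: 1, 8, 16, 20 (4 total).

20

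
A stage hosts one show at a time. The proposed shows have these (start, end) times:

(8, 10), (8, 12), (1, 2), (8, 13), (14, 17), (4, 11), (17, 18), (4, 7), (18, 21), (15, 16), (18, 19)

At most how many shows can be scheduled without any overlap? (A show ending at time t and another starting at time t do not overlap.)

6

Order by finish time; keep every interval that doesn't clash with the previous kept one.
Sorted by end: (1,2)  (4,7)  (8,10)  (4,11)  (8,12)  (8,13)  (15,16)  (14,17)  (17,18)  (18,19)  (18,21)
take (1,2); take (4,7); take (8,10); skip (8,12); take (15,16); take (17,18); take (18,19).
Selected 6 shows.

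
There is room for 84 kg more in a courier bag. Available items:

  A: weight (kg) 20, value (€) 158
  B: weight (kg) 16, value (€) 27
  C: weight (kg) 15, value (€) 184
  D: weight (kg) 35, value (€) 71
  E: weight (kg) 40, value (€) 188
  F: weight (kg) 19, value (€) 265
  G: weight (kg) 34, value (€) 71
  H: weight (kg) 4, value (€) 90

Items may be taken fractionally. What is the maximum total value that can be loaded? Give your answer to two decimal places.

819.20

Order: H (90/4=22.50) > F (265/19=13.95) > C (184/15=12.27) > A (158/20=7.90) > E (188/40=4.70) > G (71/34=2.09) > D (71/35=2.03) > B (27/16=1.69)
Fill: take H (4 @ 90) → take F (19 @ 265) → take C (15 @ 184) → take A (20 @ 158) → take 26/40 of E → 122.20; 84/84 used.
Total value = 819.20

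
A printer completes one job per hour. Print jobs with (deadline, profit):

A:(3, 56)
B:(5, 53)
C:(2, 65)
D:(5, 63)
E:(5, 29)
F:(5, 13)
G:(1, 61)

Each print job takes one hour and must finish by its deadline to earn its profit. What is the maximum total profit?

298

Take jobs in profit order; each goes to the latest open slot no later than its deadline.
By profit: C(d2,65), D(d5,63), G(d1,61), A(d3,56), B(d5,53), E(d5,29), F(d5,13)
C→slot 2; D→slot 5; G→slot 1; A→slot 3; B→slot 4; E skipped; F skipped.
Profit = 61 + 65 + 56 + 53 + 63 = 298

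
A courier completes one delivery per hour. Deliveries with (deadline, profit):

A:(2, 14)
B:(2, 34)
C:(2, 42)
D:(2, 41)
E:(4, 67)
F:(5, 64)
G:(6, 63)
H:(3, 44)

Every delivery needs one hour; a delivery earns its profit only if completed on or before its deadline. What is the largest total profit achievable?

Sort by profit descending; place each in the latest free slot ≤ its deadline.
Profit order: E=67 F=64 G=63 H=44 C=42 D=41 B=34 A=14
Assign: E→slot 4, F→slot 5, G→slot 6, H→slot 3, C→slot 2, D→slot 1, B skipped, A skipped.
Slots: [1:D] [2:C] [3:H] [4:E] [5:F] [6:G]
Profit = 41 + 42 + 44 + 67 + 64 + 63 = 321

321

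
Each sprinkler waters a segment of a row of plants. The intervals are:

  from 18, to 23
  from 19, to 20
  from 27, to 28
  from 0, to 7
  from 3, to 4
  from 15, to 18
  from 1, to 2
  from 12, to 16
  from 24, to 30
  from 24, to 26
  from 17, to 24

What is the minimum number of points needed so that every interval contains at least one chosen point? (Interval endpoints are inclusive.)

6

Process intervals by earliest right end; each time one isn't hit yet, stab at its right endpoint.
Sorted: [1,2] [3,4] [0,7] [12,16] [15,18] [19,20] [18,23] [17,24] [24,26] [27,28] [24,30]
{[1,2]} hit by 2; {[3,4],[0,7]} hit by 4; {[12,16],[15,18]} hit by 16; {[19,20],[18,23],[17,24]} hit by 20; {[24,26]} hit by 26; {[27,28],[24,30]} hit by 28.
Points: 2, 4, 16, 20, 26, 28 (6 total).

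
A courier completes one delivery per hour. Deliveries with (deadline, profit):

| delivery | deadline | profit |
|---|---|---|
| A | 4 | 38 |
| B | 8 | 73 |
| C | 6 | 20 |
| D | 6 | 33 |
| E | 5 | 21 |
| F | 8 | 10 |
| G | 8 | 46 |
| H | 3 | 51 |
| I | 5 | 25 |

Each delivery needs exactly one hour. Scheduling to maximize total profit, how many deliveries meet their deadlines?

By profit: B(d8,73), H(d3,51), G(d8,46), A(d4,38), D(d6,33), I(d5,25), E(d5,21), C(d6,20), F(d8,10)
B→slot 8; H→slot 3; G→slot 7; A→slot 4; D→slot 6; I→slot 5; E→slot 2; C→slot 1; F skipped.
8 of 9 scheduled.

8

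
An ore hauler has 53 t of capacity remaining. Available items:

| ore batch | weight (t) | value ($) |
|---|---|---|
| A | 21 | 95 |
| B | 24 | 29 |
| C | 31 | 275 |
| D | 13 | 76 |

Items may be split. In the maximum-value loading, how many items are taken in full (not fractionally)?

Ratios (sorted): C 8.87, D 5.85, A 4.52, B 1.21
take C (31 @ 275); take D (13 @ 76); take 9/21 of A → 40.71. Capacity used 53/53.
2 item(s) taken whole; one partial (take 9/21 of A).

2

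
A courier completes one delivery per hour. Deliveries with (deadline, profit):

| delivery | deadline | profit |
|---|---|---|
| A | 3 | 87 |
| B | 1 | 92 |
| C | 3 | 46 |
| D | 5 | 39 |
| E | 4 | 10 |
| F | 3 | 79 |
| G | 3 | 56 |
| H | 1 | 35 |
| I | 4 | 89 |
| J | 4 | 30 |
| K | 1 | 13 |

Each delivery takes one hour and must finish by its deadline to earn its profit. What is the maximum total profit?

Sort by profit descending; place each in the latest free slot ≤ its deadline.
Profit order: B=92 I=89 A=87 F=79 G=56 C=46 D=39 H=35 J=30 K=13 E=10
Assign: B→slot 1, I→slot 4, A→slot 3, F→slot 2, G skipped, C skipped, D→slot 5, H skipped, J skipped, K skipped, E skipped.
Slots: [1:B] [2:F] [3:A] [4:I] [5:D]
Profit = 92 + 79 + 87 + 89 + 39 = 386

386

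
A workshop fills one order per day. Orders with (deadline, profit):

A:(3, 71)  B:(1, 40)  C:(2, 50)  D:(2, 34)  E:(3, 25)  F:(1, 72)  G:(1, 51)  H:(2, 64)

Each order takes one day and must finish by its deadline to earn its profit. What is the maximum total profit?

207

By profit: F(d1,72), A(d3,71), H(d2,64), G(d1,51), C(d2,50), B(d1,40), D(d2,34), E(d3,25)
F→slot 1; A→slot 3; H→slot 2; G skipped; C skipped; B skipped; D skipped; E skipped.
Profit = 72 + 64 + 71 = 207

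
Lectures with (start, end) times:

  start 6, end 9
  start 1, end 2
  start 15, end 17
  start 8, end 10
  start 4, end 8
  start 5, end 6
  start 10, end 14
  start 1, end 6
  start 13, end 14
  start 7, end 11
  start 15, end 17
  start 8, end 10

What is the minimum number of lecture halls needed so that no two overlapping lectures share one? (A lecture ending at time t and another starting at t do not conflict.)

The answer is the maximum number of intervals overlapping at any instant.
starts: [1, 1, 4, 5, 6, 7, 8, 8, 10, 13, 15, 15]
ends:   [2, 6, 6, 8, 9, 10, 10, 11, 14, 14, 17, 17]
s1→1 s1→2 e2→1 s4→2 s5→3 e6→2 e6→1 s6→2 s7→3 e8→2 s8→3 s8→4  — peak 4.

4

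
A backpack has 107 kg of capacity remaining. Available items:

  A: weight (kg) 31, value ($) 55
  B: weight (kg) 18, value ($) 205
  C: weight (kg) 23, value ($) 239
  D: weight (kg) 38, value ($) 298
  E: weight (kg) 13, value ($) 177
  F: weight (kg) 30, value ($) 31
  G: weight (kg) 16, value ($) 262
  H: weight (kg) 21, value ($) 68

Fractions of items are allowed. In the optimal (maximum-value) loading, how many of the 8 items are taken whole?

Ratios (sorted): G 16.38, E 13.62, B 11.39, C 10.39, D 7.84, H 3.24, A 1.77, F 1.03
take G (16 @ 262); take E (13 @ 177); take B (18 @ 205); take C (23 @ 239); take 37/38 of D → 290.16. Capacity used 107/107.
4 item(s) taken whole; one partial (take 37/38 of D).

4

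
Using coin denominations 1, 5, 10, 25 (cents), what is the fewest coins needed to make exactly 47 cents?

Use the largest denomination that fits, subtract, and repeat.
47 = 1×25 + 2×10 + 2×1
Total coins = 1 + 2 + 2 = 5

5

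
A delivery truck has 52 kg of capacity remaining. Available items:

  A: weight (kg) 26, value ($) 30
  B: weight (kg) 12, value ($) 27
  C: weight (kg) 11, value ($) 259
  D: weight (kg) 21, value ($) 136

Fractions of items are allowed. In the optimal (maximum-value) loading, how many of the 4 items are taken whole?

3

Greedy by value/weight ratio, highest first.
Ratios (sorted): C 23.55, D 6.48, B 2.25, A 1.15
take C (11 @ 259); take D (21 @ 136); take B (12 @ 27); take 8/26 of A → 9.23. Capacity used 52/52.
3 item(s) taken whole; one partial (take 8/26 of A).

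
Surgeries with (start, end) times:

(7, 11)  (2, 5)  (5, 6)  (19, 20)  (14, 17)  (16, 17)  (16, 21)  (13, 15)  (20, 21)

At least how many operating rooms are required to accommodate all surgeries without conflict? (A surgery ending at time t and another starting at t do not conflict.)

3

The answer is the maximum number of intervals overlapping at any instant.
Events (time:±→running): 2:+→1 5:-→0 5:+→1 6:-→0 7:+→1 11:-→0 13:+→1 14:+→2 15:-→1 16:+→2 16:+→3 … peak 3.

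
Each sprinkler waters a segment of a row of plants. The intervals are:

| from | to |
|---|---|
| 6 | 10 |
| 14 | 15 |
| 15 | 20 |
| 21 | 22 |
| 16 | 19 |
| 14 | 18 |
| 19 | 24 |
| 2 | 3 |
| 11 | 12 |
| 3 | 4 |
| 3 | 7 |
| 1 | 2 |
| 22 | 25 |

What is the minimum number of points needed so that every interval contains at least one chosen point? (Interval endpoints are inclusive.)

7

By right end: [1,2]  [2,3]  [3,4]  [3,7]  [6,10]  [11,12]  [14,15]  [14,18]  [16,19]  [15,20]  [21,22]  [19,24]  [22,25]
[1,2] uncovered → point at 2; [3,4] uncovered → point at 4; [6,10] uncovered → point at 10; [11,12] uncovered → point at 12; [14,15] uncovered → point at 15; [16,19] uncovered → point at 19; [21,22] uncovered → point at 22.
Points: 2, 4, 10, 12, 15, 19, 22 (7 total).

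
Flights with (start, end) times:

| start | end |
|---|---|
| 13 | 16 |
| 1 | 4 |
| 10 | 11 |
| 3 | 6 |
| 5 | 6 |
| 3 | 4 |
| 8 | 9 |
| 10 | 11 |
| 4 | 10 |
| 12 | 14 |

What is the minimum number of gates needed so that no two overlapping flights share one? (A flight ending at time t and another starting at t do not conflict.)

The answer is the maximum number of intervals overlapping at any instant.
starts: [1, 3, 3, 4, 5, 8, 10, 10, 12, 13]
ends:   [4, 4, 6, 6, 9, 10, 11, 11, 14, 16]
s1→1 s3→2 s3→3  — peak 3.

3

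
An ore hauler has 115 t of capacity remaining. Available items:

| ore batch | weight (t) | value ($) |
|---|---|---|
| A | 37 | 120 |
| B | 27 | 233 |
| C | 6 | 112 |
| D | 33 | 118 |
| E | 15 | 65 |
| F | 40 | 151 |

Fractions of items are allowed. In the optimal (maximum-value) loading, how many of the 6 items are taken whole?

Greedy by value/weight ratio, highest first.
Order: C (112/6=18.67) > B (233/27=8.63) > E (65/15=4.33) > F (151/40=3.77) > D (118/33=3.58) > A (120/37=3.24)
Fill: take C (6 @ 112) → take B (27 @ 233) → take E (15 @ 65) → take F (40 @ 151) → take 27/33 of D → 96.55; 115/115 used.
4 item(s) taken whole; one partial (take 27/33 of D).

4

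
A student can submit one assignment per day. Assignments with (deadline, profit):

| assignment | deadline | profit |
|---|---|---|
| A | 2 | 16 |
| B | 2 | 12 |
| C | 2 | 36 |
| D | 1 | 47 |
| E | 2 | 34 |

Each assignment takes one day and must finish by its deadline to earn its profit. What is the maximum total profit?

83

Sort by profit descending; place each in the latest free slot ≤ its deadline.
Profit order: D=47 C=36 E=34 A=16 B=12
Assign: D→slot 1, C→slot 2, E skipped, A skipped, B skipped.
Slots: [1:D] [2:C]
Profit = 47 + 36 = 83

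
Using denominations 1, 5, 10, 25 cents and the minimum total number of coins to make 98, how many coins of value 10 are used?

Greedy: take as many of the largest coin as possible, then repeat with the remainder.
98 = 3×25 + 2×10 + 3×1
Count of 10: 2

2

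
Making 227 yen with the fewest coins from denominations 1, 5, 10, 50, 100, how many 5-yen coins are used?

Use the largest denomination that fits, subtract, and repeat.
227 = 2×100 + 2×10 + 1×5 + 2×1
Count of 5: 1

1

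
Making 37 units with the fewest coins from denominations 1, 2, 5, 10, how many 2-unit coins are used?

1

37 − 3×10→7 − 1×5→2 − 1×2→0
Count of 2: 1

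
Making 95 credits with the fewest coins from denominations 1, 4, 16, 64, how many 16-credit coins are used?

1

Use the largest denomination that fits, subtract, and repeat.
95 = 1×64 + 1×16 + 3×4 + 3×1
Count of 16: 1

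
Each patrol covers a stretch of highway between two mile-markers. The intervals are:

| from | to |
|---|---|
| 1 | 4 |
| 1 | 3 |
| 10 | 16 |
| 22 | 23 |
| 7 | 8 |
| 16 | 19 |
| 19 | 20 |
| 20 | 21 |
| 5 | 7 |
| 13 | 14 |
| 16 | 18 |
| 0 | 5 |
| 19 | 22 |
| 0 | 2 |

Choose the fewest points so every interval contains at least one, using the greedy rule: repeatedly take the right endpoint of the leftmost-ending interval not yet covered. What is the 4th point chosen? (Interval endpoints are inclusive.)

18

Sorted: [0,2] [1,3] [1,4] [0,5] [5,7] [7,8] [13,14] [10,16] [16,18] [16,19] [19,20] [20,21] [19,22] [22,23]
{[0,2],[1,3],[1,4],[0,5]} hit by 2; {[5,7],[7,8]} hit by 7; {[13,14],[10,16]} hit by 14; {[16,18],[16,19]} hit by 18; {[19,20],[20,21],[19,22]} hit by 20; {[22,23]} hit by 23.
Points: 2, 7, 14, 18, 20, 23 (6 total).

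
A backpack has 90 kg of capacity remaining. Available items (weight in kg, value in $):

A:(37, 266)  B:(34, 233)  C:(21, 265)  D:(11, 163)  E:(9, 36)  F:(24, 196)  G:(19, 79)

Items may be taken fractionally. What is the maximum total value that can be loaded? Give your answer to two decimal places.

868.43

Greedy by value/weight ratio, highest first.
Ratios (sorted): D 14.82, C 12.62, F 8.17, A 7.19, B 6.85, G 4.16, E 4.00
take D (11 @ 163); take C (21 @ 265); take F (24 @ 196); take 34/37 of A → 244.43. Capacity used 90/90.
Total value = 868.43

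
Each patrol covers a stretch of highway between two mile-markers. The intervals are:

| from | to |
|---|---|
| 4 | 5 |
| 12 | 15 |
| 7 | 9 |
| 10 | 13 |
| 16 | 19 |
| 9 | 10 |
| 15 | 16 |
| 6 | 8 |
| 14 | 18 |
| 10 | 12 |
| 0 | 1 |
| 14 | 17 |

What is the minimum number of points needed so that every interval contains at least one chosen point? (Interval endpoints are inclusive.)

Sorted: [0,1] [4,5] [6,8] [7,9] [9,10] [10,12] [10,13] [12,15] [15,16] [14,17] [14,18] [16,19]
{[0,1]} hit by 1; {[4,5]} hit by 5; {[6,8],[7,9]} hit by 8; {[9,10],[10,12],[10,13]} hit by 10; {[12,15],[15,16],[14,17],[14,18]} hit by 15; {[16,19]} hit by 19.
Points: 1, 5, 8, 10, 15, 19 (6 total).

6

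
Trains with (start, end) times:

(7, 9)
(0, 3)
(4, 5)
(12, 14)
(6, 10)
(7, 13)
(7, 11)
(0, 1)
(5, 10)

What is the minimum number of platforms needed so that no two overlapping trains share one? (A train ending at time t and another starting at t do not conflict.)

5

starts: [0, 0, 4, 5, 6, 7, 7, 7, 12]
ends:   [1, 3, 5, 9, 10, 10, 11, 13, 14]
s0→1 s0→2 e1→1 e3→0 s4→1 e5→0 s5→1 s6→2 s7→3 s7→4 s7→5  — peak 5.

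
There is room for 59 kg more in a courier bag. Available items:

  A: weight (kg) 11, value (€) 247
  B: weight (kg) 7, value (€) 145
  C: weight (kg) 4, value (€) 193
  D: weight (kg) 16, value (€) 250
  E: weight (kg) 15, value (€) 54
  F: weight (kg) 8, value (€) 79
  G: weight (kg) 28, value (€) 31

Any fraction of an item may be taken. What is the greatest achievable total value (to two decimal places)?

960.80

Order: C (193/4=48.25) > A (247/11=22.45) > B (145/7=20.71) > D (250/16=15.62) > F (79/8=9.88) > E (54/15=3.60) > G (31/28=1.11)
Fill: take C (4 @ 193) → take A (11 @ 247) → take B (7 @ 145) → take D (16 @ 250) → take F (8 @ 79) → take 13/15 of E → 46.80; 59/59 used.
Total value = 960.80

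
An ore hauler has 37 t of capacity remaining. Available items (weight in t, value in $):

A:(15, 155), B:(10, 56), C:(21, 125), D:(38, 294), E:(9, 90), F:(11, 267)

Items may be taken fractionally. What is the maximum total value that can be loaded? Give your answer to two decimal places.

Ratios (sorted): F 24.27, A 10.33, E 10.00, D 7.74, C 5.95, B 5.60
take F (11 @ 267); take A (15 @ 155); take E (9 @ 90); take 2/38 of D → 15.47. Capacity used 37/37.
Total value = 527.47

527.47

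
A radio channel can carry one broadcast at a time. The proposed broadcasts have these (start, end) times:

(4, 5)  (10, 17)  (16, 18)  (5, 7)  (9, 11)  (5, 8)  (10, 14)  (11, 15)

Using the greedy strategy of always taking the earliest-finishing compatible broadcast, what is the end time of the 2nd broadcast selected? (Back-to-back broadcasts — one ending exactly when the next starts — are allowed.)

7

Greedy by earliest finish: after sorting by end time, pick each interval compatible with the last pick.
By end time: (4,5), (5,7), (5,8), (9,11), (10,14), (11,15), (10,17), (16,18).
Pick (4,5); next start ≥ 5 → (5,7); next start ≥ 7 → (9,11); next start ≥ 11 → (11,15); next start ≥ 15 → (16,18).
Selected: (4,5) (5,7) (9,11) (11,15) (16,18)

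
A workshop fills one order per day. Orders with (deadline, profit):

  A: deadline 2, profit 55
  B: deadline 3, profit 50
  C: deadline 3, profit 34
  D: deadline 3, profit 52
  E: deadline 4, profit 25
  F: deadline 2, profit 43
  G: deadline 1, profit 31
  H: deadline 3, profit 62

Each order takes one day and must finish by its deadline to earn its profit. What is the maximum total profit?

Take jobs in profit order; each goes to the latest open slot no later than its deadline.
Profit order: H=62 A=55 D=52 B=50 F=43 C=34 G=31 E=25
Assign: H→slot 3, A→slot 2, D→slot 1, B skipped, F skipped, C skipped, G skipped, E→slot 4.
Slots: [1:D] [2:A] [3:H] [4:E]
Profit = 52 + 55 + 62 + 25 = 194

194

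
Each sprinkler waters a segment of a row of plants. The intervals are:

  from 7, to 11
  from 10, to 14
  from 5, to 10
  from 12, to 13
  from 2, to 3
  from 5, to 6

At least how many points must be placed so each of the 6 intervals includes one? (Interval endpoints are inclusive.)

4

Sort by right endpoint; whenever an interval is uncovered, place a point at its right end.
Sorted: [2,3] [5,6] [5,10] [7,11] [12,13] [10,14]
{[2,3]} hit by 3; {[5,6],[5,10]} hit by 6; {[7,11]} hit by 11; {[12,13],[10,14]} hit by 13.
Points: 3, 6, 11, 13 (4 total).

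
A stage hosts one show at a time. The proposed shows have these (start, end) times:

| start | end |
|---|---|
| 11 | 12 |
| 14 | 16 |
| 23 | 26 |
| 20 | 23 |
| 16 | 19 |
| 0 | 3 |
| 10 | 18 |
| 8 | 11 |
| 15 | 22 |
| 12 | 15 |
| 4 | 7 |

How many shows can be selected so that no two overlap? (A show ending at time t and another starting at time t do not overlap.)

8

Sorted by end: (0,3)  (4,7)  (8,11)  (11,12)  (12,15)  (14,16)  (10,18)  (16,19)  (15,22)  (20,23)  (23,26)
take (0,3); take (4,7); take (8,11); take (11,12); take (12,15); skip (14,16); skip (10,18); take (16,19); take (20,23); take (23,26).
Selected 8 shows.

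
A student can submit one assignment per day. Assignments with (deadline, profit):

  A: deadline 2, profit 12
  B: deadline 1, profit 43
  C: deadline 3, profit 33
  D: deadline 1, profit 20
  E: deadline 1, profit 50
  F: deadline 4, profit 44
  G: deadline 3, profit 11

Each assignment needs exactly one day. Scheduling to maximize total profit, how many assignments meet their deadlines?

By profit: E(d1,50), F(d4,44), B(d1,43), C(d3,33), D(d1,20), A(d2,12), G(d3,11)
E→slot 1; F→slot 4; B skipped; C→slot 3; D skipped; A→slot 2; G skipped.
4 of 7 scheduled.

4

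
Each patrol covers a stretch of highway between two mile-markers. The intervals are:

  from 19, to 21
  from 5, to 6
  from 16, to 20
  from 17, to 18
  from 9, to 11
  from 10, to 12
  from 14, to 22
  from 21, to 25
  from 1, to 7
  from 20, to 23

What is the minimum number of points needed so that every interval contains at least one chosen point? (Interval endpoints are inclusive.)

Sorted: [5,6] [1,7] [9,11] [10,12] [17,18] [16,20] [19,21] [14,22] [20,23] [21,25]
{[5,6],[1,7]} hit by 6; {[9,11],[10,12]} hit by 11; {[17,18],[16,20]} hit by 18; {[19,21],[14,22],[20,23],[21,25]} hit by 21.
Points: 6, 11, 18, 21 (4 total).

4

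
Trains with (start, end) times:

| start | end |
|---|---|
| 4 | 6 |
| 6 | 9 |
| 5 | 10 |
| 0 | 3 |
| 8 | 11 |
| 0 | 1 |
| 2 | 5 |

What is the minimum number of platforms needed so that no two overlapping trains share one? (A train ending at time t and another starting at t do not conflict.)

Events (time:±→running): 0:+→1 0:+→2 1:-→1 2:+→2 3:-→1 4:+→2 5:-→1 5:+→2 6:-→1 6:+→2 8:+→3 … peak 3.

3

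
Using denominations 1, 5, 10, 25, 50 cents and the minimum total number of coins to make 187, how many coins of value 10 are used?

1

187 − 3×50→37 − 1×25→12 − 1×10→2 − 2×1→0
Count of 10: 1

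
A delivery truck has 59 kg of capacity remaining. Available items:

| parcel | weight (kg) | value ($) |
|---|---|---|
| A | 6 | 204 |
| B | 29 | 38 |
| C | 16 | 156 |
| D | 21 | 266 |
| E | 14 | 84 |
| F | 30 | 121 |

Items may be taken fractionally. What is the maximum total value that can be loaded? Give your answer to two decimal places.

718.07

Ratios (sorted): A 34.00, D 12.67, C 9.75, E 6.00, F 4.03, B 1.31
take A (6 @ 204); take D (21 @ 266); take C (16 @ 156); take E (14 @ 84); take 2/30 of F → 8.07. Capacity used 59/59.
Total value = 718.07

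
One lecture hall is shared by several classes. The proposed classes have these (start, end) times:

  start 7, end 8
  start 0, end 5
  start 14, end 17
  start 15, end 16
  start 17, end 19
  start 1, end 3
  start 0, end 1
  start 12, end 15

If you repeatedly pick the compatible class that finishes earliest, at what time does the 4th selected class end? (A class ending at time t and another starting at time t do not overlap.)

Order by finish time; keep every interval that doesn't clash with the previous kept one.
Sorted by end: (0,1)  (1,3)  (0,5)  (7,8)  (12,15)  (15,16)  (14,17)  (17,19)
take (0,1); take (1,3); skip (0,5); take (7,8); take (12,15); take (15,16); take (17,19).
Selected: (0,1) (1,3) (7,8) (12,15) (15,16) (17,19)

15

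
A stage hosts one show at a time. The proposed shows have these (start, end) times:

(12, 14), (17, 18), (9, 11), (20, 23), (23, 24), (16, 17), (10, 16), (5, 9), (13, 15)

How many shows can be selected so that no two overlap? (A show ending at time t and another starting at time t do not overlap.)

Order by finish time; keep every interval that doesn't clash with the previous kept one.
By end time: (5,9), (9,11), (12,14), (13,15), (10,16), (16,17), (17,18), (20,23), (23,24).
Pick (5,9); next start ≥ 9 → (9,11); next start ≥ 11 → (12,14); next start ≥ 14 → (16,17); next start ≥ 17 → (17,18); next start ≥ 18 → (20,23); next start ≥ 23 → (23,24).
Selected 7 shows.

7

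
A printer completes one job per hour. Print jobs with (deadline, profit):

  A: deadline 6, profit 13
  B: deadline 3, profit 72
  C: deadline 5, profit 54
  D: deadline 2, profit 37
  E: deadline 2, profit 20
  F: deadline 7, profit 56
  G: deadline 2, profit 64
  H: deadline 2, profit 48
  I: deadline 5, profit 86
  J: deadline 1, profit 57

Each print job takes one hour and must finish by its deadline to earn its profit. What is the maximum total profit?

Take jobs in profit order; each goes to the latest open slot no later than its deadline.
Profit order: I=86 B=72 G=64 J=57 F=56 C=54 H=48 D=37 E=20 A=13
Assign: I→slot 5, B→slot 3, G→slot 2, J→slot 1, F→slot 7, C→slot 4, H skipped, D skipped, E skipped, A→slot 6.
Slots: [1:J] [2:G] [3:B] [4:C] [5:I] [6:A] [7:F]
Profit = 57 + 64 + 72 + 54 + 86 + 13 + 56 = 402

402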